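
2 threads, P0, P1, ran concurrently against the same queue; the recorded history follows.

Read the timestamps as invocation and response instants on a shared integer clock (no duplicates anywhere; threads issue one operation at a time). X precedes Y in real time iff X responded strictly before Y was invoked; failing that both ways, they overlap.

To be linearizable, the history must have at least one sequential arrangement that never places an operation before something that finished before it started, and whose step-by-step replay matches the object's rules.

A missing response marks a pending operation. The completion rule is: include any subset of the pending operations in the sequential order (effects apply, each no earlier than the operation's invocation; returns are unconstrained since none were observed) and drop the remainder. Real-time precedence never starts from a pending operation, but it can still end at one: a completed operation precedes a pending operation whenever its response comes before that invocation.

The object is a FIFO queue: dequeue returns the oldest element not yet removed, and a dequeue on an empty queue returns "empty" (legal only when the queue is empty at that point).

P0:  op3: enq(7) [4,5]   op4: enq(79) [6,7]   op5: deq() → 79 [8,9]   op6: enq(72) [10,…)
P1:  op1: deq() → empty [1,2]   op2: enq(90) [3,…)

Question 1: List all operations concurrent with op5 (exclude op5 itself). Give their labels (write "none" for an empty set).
Answer: op2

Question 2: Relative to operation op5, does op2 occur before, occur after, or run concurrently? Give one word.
Answer: concurrent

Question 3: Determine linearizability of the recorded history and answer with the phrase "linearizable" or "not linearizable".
already the first 9 events (up to op5's response at time 9) admit no linearization; the first 8 still do
exhaustive check: the 4 completed queue ops admit one real-time order; illegal
include/drop combinations of the 1 pending operation (op2) were all tried; none helps
e.g. op1, op3, op4, op5 (pending dropped): illegal at step 4, since op5 deq() → 79 cannot apply there

not linearizable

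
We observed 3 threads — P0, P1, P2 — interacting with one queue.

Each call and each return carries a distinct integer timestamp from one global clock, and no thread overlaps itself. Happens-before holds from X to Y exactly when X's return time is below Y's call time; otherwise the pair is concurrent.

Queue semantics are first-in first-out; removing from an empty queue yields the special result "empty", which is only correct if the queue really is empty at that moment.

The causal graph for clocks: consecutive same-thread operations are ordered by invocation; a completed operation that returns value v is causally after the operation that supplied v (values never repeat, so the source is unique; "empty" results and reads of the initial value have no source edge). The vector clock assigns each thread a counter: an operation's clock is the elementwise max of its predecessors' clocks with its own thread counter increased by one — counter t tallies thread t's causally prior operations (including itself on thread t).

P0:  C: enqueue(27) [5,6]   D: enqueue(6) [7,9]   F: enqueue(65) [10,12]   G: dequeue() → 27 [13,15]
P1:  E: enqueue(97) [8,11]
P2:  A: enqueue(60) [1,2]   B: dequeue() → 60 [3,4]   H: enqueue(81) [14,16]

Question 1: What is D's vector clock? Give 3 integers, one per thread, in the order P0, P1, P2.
Answer: (2, 0, 0)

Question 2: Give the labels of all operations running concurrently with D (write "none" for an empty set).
Answer: E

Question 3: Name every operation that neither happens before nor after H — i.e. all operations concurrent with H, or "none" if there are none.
Answer: G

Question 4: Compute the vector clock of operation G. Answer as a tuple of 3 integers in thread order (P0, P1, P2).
Answer: (4, 0, 0)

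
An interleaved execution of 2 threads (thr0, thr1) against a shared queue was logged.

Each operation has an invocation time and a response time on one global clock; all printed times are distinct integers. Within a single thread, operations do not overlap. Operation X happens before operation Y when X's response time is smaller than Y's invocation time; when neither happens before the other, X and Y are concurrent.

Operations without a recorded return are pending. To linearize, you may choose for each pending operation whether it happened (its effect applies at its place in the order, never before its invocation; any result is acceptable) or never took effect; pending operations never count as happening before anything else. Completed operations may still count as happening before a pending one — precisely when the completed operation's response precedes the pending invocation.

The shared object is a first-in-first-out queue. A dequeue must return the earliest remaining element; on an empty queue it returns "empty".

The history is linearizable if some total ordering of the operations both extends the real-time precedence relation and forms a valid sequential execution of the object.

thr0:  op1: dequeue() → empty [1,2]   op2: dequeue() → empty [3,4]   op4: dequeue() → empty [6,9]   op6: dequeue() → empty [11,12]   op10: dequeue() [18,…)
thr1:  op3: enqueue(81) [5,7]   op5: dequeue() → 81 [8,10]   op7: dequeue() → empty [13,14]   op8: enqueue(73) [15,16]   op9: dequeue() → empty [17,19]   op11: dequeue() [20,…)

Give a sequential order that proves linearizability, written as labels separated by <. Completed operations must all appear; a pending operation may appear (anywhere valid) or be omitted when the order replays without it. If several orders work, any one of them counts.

op1 < op2 < op3 < op5 < op4 < op6 < op7 < op8 < op10 < op9

step 1: op1 dequeue() → empty — queue <>
step 2: op2 dequeue() → empty — queue <>
step 3: op3 enqueue(81) — queue <81>
step 4: op5 dequeue() → 81 — queue <>
step 5: op4 dequeue() → empty — queue <>
step 6: op6 dequeue() → empty — queue <>
step 7: op7 dequeue() → empty — queue <>
step 8: op8 enqueue(73) — queue <73>
step 9: op10 dequeue() (pending, included) — queue <>
step 10: op9 dequeue() → empty — queue <>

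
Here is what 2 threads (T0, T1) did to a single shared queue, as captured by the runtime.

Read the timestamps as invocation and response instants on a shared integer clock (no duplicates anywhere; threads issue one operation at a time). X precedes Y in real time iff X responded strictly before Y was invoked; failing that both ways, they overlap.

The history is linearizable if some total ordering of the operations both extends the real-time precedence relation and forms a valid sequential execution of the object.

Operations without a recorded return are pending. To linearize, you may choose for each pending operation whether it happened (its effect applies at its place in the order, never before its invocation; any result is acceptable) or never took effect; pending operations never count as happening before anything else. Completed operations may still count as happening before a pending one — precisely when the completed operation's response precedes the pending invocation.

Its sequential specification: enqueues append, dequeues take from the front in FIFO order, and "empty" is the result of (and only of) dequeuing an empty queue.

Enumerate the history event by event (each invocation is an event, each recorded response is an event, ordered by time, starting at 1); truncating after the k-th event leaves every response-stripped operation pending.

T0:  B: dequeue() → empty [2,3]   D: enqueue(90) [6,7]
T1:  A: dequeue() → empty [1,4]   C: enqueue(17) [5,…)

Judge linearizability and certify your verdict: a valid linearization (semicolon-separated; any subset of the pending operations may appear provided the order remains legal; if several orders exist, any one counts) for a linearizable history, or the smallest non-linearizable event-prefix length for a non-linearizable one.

linearizable — witness: A; B; C; D

1. A dequeue() → empty, leaving queue <>
2. B dequeue() → empty, leaving queue <>
3. C enqueue(17) (pending, included), leaving queue <17>
4. D enqueue(90), leaving queue <17,90>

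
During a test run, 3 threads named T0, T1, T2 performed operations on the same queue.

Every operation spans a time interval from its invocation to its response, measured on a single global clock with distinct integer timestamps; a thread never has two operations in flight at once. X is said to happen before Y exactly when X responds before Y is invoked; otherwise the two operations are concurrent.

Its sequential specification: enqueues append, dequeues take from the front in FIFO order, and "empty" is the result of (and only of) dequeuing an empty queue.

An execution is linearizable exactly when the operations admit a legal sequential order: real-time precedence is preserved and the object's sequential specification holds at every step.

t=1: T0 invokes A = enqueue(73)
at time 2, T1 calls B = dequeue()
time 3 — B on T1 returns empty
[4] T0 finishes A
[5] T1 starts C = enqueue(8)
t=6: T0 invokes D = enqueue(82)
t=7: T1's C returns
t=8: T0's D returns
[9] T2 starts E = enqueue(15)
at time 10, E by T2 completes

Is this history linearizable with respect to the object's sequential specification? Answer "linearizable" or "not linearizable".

one valid linearization: B, A, C, D, E
1. B dequeue() → empty, leaving queue <>
2. A enqueue(73), leaving queue <73>
3. C enqueue(8), leaving queue <73,8>
4. D enqueue(82), leaving queue <73,8,82>
5. E enqueue(15), leaving queue <73,8,82,15>

linearizable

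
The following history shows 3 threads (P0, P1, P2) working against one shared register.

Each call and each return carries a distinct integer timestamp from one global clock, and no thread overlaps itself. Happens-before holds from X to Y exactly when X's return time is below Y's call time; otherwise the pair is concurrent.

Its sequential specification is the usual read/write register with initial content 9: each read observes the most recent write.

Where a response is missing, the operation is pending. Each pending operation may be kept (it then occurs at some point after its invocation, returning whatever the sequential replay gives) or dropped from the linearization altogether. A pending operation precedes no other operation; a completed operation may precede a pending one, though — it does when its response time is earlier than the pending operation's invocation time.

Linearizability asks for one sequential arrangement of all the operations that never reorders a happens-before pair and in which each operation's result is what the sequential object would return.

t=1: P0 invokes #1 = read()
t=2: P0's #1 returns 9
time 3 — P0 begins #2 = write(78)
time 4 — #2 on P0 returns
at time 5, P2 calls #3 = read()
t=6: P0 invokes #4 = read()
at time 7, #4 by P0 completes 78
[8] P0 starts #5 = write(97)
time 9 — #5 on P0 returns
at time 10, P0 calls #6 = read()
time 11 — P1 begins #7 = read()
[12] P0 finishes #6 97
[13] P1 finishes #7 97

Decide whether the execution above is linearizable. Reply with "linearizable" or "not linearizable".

witness order: #1, #2, #3, #4, #5, #6, #7
after step 1 (#1 read() → 9): value 9
after step 2 (#2 write(78)): value 78
after step 3 (#3 read() (pending, included)): value 78
after step 4 (#4 read() → 78): value 78
after step 5 (#5 write(97)): value 97
after step 6 (#6 read() → 97): value 97
after step 7 (#7 read() → 97): value 97

linearizable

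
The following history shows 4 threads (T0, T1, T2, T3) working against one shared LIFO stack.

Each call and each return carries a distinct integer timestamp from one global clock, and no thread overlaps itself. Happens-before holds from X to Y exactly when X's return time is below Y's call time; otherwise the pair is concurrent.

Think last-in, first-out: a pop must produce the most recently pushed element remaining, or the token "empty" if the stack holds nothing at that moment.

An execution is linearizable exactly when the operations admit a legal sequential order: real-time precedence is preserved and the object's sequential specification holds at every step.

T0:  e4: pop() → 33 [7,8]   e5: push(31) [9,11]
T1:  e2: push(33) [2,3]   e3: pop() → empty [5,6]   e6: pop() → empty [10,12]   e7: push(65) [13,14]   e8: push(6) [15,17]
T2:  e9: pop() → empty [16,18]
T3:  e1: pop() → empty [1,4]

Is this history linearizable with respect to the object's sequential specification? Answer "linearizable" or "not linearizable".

not linearizable

through event 5 a valid linearization exists; event 6 (e3 responding at time 6) ends that
3 completed operations, 2 real-time-consistent orders — every LIFO stack replay fails
e.g. e1, e2, e3: illegal at step 3, since e3 pop() → empty cannot apply there
e.g. e2, e1, e3: illegal at step 2, since e1 pop() → empty cannot apply there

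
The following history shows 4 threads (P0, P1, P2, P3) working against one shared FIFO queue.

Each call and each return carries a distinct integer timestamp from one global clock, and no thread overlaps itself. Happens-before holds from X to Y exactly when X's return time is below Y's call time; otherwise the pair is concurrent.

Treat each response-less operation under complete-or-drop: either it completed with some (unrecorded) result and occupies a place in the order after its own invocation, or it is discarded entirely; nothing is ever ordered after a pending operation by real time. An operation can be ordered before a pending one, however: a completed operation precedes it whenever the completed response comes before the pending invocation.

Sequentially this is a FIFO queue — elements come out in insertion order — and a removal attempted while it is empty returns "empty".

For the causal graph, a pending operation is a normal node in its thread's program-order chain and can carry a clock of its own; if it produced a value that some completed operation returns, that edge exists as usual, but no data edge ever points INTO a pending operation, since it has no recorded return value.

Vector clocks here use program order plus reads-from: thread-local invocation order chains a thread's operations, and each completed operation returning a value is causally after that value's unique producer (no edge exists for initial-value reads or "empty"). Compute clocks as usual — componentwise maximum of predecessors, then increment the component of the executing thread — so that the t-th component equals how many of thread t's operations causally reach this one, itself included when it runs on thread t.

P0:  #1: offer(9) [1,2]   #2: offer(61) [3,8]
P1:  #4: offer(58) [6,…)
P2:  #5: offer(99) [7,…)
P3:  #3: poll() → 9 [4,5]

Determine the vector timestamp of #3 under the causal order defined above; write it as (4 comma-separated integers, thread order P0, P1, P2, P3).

#5 (invocation 7): nothing precedes it; P2's component alone gives (0, 0, 1, 0)
#4 (invocation 6): nothing precedes it; P1's component alone gives (0, 1, 0, 0)
#1 (invocation 1): nothing precedes it; P0's component alone gives (1, 0, 0, 0)
invoked at 4, #3 merges VC(#1)=(1, 0, 0, 0) and bumps P3's slot → (1, 0, 0, 1)
invoked at 3, #2 merges VC(#1)=(1, 0, 0, 0) and bumps P0's slot → (2, 0, 0, 0)
target: VC(#3) = (1, 0, 0, 1)

(1, 0, 0, 1)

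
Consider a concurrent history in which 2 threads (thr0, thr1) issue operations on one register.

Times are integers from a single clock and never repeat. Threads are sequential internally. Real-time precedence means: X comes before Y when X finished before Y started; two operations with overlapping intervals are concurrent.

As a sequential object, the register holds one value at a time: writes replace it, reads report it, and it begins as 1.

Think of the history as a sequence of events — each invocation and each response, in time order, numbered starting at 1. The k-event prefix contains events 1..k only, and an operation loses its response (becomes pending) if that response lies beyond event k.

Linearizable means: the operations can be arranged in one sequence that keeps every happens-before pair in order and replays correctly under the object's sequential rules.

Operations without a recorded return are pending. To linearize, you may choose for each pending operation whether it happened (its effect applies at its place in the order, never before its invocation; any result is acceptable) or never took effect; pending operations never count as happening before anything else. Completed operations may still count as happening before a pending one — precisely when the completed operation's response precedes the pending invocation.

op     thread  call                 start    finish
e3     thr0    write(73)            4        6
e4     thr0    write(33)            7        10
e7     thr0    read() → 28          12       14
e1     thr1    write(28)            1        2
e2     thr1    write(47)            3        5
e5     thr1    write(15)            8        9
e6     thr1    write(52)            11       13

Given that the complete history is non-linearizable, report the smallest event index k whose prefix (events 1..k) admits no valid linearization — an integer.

events 1..13 are still linearizable — one witness is e1, e2, e3, e4, e5, e6:
step 1: e1 write(28) — value 28
step 2: e2 write(47) — value 47
step 3: e3 write(73) — value 73
step 4: e4 write(33) — value 33
step 5: e5 write(15) — value 15
step 6: e6 write(52) — value 52
include event 14 — e7 responding at 14 — and every candidate order breaks
e.g. e1, e2, e3, e4, e5, e6, e7: illegal at step 7, since e7 read() → 28 cannot apply there
e.g. e1, e2, e3, e4, e5, e7, e6: illegal at step 6, since e7 read() → 28 cannot apply there

14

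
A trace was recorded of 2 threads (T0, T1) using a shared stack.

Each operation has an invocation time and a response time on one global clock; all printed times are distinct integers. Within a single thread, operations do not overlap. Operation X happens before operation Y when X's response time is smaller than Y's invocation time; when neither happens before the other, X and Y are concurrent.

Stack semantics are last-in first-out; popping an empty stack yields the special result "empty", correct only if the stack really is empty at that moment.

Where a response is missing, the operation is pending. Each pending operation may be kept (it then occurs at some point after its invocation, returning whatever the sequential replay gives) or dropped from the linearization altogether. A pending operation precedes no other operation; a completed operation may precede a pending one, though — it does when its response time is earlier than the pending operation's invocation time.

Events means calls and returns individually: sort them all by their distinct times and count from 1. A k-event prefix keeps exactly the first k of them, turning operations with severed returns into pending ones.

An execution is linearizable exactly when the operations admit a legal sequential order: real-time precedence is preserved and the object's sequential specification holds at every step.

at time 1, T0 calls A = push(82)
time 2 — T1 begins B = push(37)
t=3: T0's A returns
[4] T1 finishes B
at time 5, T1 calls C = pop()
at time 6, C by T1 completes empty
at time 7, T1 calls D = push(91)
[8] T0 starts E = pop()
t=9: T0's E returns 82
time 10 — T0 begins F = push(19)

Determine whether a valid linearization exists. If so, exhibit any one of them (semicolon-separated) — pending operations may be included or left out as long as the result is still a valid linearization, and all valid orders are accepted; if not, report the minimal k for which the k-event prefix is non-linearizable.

not linearizable — minimal violating prefix: 6 events

events 1..5 are fine; event 6 — the response of C at time 6 — makes the prefix non-linearizable
the 3 completed operations admit 2 real-time orders; each fails the stack replay
one such order, A, B, C, breaks at step 3 where C pop() → empty is illegal
one such order, B, A, C, breaks at step 3 where C pop() → empty is illegal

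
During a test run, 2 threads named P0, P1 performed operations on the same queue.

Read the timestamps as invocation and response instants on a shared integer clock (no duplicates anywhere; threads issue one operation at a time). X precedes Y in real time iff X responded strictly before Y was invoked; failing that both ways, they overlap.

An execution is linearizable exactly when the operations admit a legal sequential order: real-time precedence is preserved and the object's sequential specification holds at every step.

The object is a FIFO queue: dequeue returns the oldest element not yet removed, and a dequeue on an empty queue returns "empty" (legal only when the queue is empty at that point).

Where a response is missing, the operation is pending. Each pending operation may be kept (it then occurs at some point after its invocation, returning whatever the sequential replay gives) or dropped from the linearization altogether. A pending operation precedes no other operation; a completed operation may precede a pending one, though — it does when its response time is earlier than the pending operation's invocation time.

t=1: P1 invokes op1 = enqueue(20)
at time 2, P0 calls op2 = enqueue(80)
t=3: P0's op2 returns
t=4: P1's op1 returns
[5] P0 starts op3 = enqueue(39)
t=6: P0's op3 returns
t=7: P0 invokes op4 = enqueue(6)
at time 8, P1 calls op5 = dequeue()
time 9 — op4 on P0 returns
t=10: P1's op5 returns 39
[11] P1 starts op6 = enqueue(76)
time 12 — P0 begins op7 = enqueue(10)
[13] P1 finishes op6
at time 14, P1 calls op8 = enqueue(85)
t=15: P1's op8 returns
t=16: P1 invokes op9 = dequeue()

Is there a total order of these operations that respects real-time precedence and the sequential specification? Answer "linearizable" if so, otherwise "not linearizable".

prefix check: 1..9 passes, 1..10 fails once op5's time-10 response joins
all 4 real-time-respecting orders fail — 5 completed queue operations, no legal replay
sample order op1, op2, op3, op4, op5 stalls at step 5 — op5 dequeue() → 39 has no legal effect
sample order op1, op2, op3, op5, op4 stalls at step 4 — op5 dequeue() → 39 has no legal effect

not linearizable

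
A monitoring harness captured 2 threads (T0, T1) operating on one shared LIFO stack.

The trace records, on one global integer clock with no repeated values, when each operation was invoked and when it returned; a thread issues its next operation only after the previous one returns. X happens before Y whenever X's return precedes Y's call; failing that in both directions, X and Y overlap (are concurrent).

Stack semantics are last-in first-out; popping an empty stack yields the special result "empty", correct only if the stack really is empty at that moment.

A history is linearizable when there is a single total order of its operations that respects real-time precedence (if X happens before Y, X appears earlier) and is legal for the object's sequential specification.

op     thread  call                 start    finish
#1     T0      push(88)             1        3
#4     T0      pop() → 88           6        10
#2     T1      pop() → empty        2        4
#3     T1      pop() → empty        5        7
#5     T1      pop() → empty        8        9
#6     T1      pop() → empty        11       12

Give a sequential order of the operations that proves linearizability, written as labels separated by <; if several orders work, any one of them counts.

1. #2 pop() → empty, leaving stack <>
2. #1 push(88), leaving stack <88>
3. #4 pop() → 88, leaving stack <>
4. #3 pop() → empty, leaving stack <>
5. #5 pop() → empty, leaving stack <>
6. #6 pop() → empty, leaving stack <>

#2 < #1 < #4 < #3 < #5 < #6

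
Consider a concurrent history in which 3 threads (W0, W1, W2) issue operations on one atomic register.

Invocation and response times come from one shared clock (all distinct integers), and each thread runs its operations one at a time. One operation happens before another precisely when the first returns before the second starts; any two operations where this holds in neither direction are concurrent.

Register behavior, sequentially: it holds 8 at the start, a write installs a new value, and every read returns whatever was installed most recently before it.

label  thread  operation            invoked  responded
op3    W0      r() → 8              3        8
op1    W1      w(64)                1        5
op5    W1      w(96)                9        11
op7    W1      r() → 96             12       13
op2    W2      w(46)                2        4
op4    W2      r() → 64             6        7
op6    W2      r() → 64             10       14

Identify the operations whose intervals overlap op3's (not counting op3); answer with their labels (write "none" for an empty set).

op1, op2, op4

op3 runs from 3 to 8; window-overlapping ops are concurrent
op1 [1,5]: concurrent
op2 [2,4]: concurrent
op4 [6,7]: concurrent
op5 [9,11]: after
op6 [10,14]: after
op7 [12,13]: after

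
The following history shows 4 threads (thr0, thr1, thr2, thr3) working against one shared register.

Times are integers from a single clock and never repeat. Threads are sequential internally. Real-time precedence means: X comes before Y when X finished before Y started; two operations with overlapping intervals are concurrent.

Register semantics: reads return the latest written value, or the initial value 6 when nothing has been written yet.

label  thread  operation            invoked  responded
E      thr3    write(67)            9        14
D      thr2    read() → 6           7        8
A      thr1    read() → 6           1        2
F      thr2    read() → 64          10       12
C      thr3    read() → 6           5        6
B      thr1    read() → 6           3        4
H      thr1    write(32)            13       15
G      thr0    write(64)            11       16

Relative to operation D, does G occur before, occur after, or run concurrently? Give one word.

after

G spans [11,16], D spans [7,8]
resp(D)=8 < inv(G)=11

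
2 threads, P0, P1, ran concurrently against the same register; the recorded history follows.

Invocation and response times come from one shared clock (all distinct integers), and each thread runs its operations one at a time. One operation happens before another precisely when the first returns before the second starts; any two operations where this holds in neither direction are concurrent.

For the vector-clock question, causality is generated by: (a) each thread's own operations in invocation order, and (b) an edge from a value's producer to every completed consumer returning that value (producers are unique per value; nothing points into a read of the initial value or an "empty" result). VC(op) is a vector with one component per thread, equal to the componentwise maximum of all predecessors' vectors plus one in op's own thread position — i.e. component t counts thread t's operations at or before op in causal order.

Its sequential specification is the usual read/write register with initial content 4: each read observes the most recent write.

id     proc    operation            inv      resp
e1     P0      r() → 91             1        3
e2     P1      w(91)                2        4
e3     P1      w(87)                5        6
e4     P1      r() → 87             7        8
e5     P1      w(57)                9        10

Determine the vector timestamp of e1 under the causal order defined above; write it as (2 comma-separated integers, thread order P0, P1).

(1, 1)

invoked at 2, e2 has no predecessors; its own P1 bump gives (0, 1)
e3 (invocation 5): componentwise max over VC(e2)=(0, 1), +1 at P1, giving (0, 2)
e1 (invocation 1): componentwise max over VC(e2)=(0, 1), +1 at P0, giving (1, 1)
e4 (invocation 7): componentwise max over VC(e3)=(0, 2), +1 at P1, giving (0, 3)
e5 (invocation 9): componentwise max over VC(e4)=(0, 3), +1 at P1, giving (0, 4)
target: VC(e1) = (1, 1)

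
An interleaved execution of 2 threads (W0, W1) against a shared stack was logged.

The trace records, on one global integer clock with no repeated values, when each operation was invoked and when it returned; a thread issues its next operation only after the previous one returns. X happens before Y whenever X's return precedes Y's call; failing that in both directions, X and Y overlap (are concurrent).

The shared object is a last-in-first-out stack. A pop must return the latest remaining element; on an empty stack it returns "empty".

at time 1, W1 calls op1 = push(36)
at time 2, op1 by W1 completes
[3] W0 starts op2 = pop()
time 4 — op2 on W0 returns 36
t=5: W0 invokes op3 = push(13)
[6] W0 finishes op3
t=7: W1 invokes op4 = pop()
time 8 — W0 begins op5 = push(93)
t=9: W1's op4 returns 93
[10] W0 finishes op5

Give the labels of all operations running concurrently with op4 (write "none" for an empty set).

overlap test against op4 [7,9]: concurrent iff the interval meets 7..9
op1 [1,2]: before
op2 [3,4]: before
op3 [5,6]: before
op5 [8,10]: concurrent

op5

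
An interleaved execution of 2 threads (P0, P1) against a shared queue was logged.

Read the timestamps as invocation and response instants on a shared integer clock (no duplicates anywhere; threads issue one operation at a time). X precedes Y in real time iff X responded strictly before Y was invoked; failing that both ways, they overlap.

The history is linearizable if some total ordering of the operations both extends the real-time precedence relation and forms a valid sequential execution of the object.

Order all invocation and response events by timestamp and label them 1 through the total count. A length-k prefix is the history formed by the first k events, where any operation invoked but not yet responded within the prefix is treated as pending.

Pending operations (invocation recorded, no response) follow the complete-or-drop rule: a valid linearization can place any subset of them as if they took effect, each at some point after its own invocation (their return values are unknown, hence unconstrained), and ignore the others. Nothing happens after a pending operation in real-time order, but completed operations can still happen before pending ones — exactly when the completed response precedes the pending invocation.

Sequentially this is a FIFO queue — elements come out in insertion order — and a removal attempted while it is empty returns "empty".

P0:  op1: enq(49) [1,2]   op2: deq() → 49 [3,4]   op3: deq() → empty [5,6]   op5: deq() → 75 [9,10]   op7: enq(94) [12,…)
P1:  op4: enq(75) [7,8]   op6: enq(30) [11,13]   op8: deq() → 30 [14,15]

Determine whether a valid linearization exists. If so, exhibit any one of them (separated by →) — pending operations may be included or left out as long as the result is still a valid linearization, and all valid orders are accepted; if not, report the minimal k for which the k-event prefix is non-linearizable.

1. op1 enq(49), leaving queue <49>
2. op2 deq() → 49, leaving queue <>
3. op3 deq() → empty, leaving queue <>
4. op4 enq(75), leaving queue <75>
5. op5 deq() → 75, leaving queue <>
6. op6 enq(30), leaving queue <30>
7. op7 enq(94) (pending, included), leaving queue <30,94>
8. op8 deq() → 30, leaving queue <94>

linearizable — witness: op1 → op2 → op3 → op4 → op5 → op6 → op7 → op8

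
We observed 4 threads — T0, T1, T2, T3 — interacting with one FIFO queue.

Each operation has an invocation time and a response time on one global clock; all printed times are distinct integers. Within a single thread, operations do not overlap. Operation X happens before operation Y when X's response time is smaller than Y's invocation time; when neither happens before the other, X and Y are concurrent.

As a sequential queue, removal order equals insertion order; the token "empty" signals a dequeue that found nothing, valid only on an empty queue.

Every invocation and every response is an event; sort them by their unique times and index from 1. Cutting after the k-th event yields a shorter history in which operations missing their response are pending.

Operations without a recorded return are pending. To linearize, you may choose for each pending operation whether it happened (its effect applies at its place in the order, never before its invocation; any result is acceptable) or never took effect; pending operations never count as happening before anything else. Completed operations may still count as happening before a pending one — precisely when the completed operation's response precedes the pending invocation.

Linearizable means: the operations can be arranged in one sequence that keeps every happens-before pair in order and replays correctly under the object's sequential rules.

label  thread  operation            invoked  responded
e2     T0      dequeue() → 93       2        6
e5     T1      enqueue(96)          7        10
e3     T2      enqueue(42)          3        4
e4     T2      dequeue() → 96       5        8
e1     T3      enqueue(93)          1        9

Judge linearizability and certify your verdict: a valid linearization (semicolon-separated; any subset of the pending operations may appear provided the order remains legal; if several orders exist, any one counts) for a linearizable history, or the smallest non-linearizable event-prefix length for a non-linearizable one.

not linearizable — minimal violating prefix: 8 events

through event 7 a valid linearization exists; event 8 (e4 responding at time 8) ends that
3 completed operations, 3 real-time-consistent orders — every FIFO queue replay fails
no escape via the 2 pending operations (e1, e5): every completion choice fails
sample order e2, e3, e4 (pending dropped) stalls at step 1 — e2 dequeue() → 93 has no legal effect
sample order e3, e2, e4 (pending dropped) stalls at step 2 — e2 dequeue() → 93 has no legal effect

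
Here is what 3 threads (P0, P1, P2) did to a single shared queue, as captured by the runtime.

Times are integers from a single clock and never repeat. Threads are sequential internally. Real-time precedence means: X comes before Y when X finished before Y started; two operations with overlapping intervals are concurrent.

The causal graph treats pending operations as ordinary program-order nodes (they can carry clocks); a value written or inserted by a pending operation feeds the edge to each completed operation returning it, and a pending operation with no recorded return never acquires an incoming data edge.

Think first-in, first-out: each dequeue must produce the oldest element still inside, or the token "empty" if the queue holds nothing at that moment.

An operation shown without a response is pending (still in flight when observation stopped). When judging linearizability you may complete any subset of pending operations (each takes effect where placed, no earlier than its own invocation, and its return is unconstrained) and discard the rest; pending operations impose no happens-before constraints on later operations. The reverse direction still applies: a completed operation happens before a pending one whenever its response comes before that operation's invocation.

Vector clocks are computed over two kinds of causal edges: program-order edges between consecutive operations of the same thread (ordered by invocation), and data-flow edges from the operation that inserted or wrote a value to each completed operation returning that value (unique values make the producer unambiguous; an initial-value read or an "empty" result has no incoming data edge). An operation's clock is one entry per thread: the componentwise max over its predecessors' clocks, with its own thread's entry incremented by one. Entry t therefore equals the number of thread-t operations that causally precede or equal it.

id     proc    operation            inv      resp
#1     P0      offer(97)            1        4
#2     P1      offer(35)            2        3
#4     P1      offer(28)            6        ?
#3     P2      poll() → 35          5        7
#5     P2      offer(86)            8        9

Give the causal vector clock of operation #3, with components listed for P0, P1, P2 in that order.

#2 (invocation 2): nothing precedes it; P1's component alone gives (0, 1, 0)
#1 (invocation 1): nothing precedes it; P0's component alone gives (1, 0, 0)
#3, invoked 5, takes VC(#2)=(0, 1, 0) under max, adds 1 for P2 → (0, 1, 1)
#4, invoked 6, takes VC(#2)=(0, 1, 0) under max, adds 1 for P1 → (0, 2, 0)
#5, invoked 8, takes VC(#3)=(0, 1, 1) under max, adds 1 for P2 → (0, 1, 2)
target: VC(#3) = (0, 1, 1)

(0, 1, 1)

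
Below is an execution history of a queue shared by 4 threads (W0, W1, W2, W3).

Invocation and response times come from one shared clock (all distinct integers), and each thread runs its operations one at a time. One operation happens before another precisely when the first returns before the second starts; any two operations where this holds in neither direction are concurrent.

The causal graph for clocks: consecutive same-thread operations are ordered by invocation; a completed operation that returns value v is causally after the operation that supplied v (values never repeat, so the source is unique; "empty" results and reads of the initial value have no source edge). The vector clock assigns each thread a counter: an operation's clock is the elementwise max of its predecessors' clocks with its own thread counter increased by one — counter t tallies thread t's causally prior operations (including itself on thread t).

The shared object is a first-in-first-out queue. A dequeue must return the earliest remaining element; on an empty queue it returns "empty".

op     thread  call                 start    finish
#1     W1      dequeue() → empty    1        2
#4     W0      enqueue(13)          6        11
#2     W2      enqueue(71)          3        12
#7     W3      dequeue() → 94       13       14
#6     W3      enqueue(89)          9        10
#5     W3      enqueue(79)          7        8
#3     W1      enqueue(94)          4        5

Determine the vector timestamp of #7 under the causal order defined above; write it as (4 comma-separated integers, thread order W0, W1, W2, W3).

no predecessors for #5 (invoked 7): W3 increments from zero → (0, 0, 0, 1)
no predecessors for #2 (invoked 3): W2 increments from zero → (0, 0, 1, 0)
no predecessors for #1 (invoked 1): W1 increments from zero → (0, 1, 0, 0)
no predecessors for #4 (invoked 6): W0 increments from zero → (1, 0, 0, 0)
from VC(#5)=(0, 0, 0, 1), #6 (invoked 9) maxes components and bumps W3 → (0, 0, 0, 2)
from VC(#1)=(0, 1, 0, 0), #3 (invoked 4) maxes components and bumps W1 → (0, 2, 0, 0)
from VC(#3)=(0, 2, 0, 0), VC(#6)=(0, 0, 0, 2), #7 (invoked 13) maxes components and bumps W3 → (0, 2, 0, 3)
target: VC(#7) = (0, 2, 0, 3)

(0, 2, 0, 3)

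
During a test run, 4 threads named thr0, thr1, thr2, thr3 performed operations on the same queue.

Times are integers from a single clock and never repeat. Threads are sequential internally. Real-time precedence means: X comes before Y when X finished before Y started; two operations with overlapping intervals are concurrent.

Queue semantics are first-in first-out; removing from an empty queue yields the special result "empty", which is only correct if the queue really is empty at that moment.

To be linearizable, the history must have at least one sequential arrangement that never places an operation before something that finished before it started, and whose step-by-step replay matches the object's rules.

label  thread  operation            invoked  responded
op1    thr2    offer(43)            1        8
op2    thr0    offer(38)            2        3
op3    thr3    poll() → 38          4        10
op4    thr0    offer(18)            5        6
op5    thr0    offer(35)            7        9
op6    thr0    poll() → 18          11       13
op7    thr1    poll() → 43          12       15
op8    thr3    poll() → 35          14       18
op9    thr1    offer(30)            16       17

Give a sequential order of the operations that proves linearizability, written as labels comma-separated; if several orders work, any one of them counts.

after step 1 (op2 offer(38)): queue <38>
after step 2 (op1 offer(43)): queue <38,43>
after step 3 (op3 poll() → 38): queue <43>
after step 4 (op4 offer(18)): queue <43,18>
after step 5 (op5 offer(35)): queue <43,18,35>
after step 6 (op7 poll() → 43): queue <18,35>
after step 7 (op6 poll() → 18): queue <35>
after step 8 (op8 poll() → 35): queue <>
after step 9 (op9 offer(30)): queue <30>

op2, op1, op3, op4, op5, op7, op6, op8, op9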